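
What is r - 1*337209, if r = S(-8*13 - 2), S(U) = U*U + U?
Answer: -326079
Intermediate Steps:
S(U) = U + U² (S(U) = U² + U = U + U²)
r = 11130 (r = (-8*13 - 2)*(1 + (-8*13 - 2)) = (-104 - 2)*(1 + (-104 - 2)) = -106*(1 - 106) = -106*(-105) = 11130)
r - 1*337209 = 11130 - 1*337209 = 11130 - 337209 = -326079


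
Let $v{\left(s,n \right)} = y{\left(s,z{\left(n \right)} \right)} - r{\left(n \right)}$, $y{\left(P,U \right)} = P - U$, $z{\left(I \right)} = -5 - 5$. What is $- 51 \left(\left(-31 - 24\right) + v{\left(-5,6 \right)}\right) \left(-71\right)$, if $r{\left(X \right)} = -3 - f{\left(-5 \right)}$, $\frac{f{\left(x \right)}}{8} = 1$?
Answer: $-141219$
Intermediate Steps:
$f{\left(x \right)} = 8$ ($f{\left(x \right)} = 8 \cdot 1 = 8$)
$z{\left(I \right)} = -10$ ($z{\left(I \right)} = -5 - 5 = -10$)
$r{\left(X \right)} = -11$ ($r{\left(X \right)} = -3 - 8 = -11$)
$v{\left(s,n \right)} = 21 + s$ ($v{\left(s,n \right)} = \left(s - -10\right) - -11 = \left(s + 10\right) + 11 = \left(10 + s\right) + 11 = 21 + s$)
$- 51 \left(\left(-31 - 24\right) + v{\left(-5,6 \right)}\right) \left(-71\right) = - 51 \left(\left(-31 - 24\right) + \left(21 - 5\right)\right) \left(-71\right) = - 51 \left(-55 + 16\right) \left(-71\right) = \left(-51\right) \left(-39\right) \left(-71\right) = 1989 \left(-71\right) = -141219$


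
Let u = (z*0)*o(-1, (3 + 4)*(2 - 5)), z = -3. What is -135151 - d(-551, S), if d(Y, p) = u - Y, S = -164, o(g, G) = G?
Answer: -135702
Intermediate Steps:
u = 0 (u = (-3*0)*((3 + 4)*(2 - 5)) = 0*(7*(-3)) = 0*(-21) = 0)
d(Y, p) = -Y (d(Y, p) = 0 - Y = -Y)
-135151 - d(-551, S) = -135151 - (-1)*(-551) = -135151 - 1*551 = -135151 - 551 = -135702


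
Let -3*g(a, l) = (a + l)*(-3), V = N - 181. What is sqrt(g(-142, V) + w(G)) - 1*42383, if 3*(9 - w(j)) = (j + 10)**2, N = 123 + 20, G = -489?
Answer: -42383 + I*sqrt(689862)/3 ≈ -42383.0 + 276.86*I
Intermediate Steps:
N = 143
V = -38 (V = 143 - 181 = -38)
w(j) = 9 - (10 + j)**2/3 (w(j) = 9 - (j + 10)**2/3 = 9 - (10 + j)**2/3)
g(a, l) = a + l (g(a, l) = -(a + l)*(-3)/3 = -(-3*a - 3*l)/3 = a + l)
sqrt(g(-142, V) + w(G)) - 1*42383 = sqrt((-142 - 38) + (9 - (10 - 489)**2/3)) - 1*42383 = sqrt(-180 + (9 - 1/3*(-479)**2)) - 42383 = sqrt(-180 + (9 - 1/3*229441)) - 42383 = sqrt(-180 + (9 - 229441/3)) - 42383 = sqrt(-180 - 229414/3) - 42383 = sqrt(-229954/3) - 42383 = I*sqrt(689862)/3 - 42383 = -42383 + I*sqrt(689862)/3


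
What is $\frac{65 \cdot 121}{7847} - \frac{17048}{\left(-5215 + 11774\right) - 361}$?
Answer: $- \frac{42514193}{24317853} \approx -1.7483$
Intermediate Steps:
$\frac{65 \cdot 121}{7847} - \frac{17048}{\left(-5215 + 11774\right) - 361} = 7865 \cdot \frac{1}{7847} - \frac{17048}{6559 - 361} = \frac{7865}{7847} - \frac{17048}{6198} = \frac{7865}{7847} - \frac{8524}{3099} = - \frac{42514193}{24317853}$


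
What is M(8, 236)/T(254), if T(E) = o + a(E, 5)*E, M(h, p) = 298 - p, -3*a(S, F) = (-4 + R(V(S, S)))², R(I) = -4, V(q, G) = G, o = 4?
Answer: -3/262 ≈ -0.011450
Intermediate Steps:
a(S, F) = -64/3 (a(S, F) = -(-4 - 4)²/3 = -⅓*(-8)² = -⅓*64 = -64/3)
T(E) = 4 - 64*E/3
M(8, 236)/T(254) = (298 - 1*236)/(4 - 64/3*254) = (298 - 236)/(4 - 16256/3) = 62/(-16244/3) = 62*(-3/16244) = -3/262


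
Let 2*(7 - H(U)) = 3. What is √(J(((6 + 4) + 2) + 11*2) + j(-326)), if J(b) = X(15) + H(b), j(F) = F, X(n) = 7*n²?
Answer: √5018/2 ≈ 35.419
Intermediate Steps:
H(U) = 11/2 (H(U) = 7 - ½*3 = 7 - 3/2 = 11/2)
J(b) = 3161/2 (J(b) = 7*15² + 11/2 = 7*225 + 11/2 = 1575 + 11/2 = 3161/2)
√(J(((6 + 4) + 2) + 11*2) + j(-326)) = √(3161/2 - 326) = √(2509/2) = √5018/2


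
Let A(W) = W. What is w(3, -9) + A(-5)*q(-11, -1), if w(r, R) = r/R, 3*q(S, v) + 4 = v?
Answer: 8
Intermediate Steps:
q(S, v) = -4/3 + v/3
w(3, -9) + A(-5)*q(-11, -1) = 3/(-9) - 5*(-4/3 + (1/3)*(-1)) = 3*(-1/9) - 5*(-4/3 - 1/3) = -1/3 - 5*(-5/3) = -1/3 + 25/3 = 8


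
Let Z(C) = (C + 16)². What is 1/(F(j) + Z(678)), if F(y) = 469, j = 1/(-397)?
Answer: 1/482105 ≈ 2.0742e-6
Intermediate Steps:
j = -1/397 ≈ -0.0025189
Z(C) = (16 + C)²
1/(F(j) + Z(678)) = 1/(469 + (16 + 678)²) = 1/(469 + 694²) = 1/(469 + 481636) = 1/482105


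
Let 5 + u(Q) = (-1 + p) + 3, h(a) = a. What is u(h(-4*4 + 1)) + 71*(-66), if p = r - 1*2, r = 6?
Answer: -4685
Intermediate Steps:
p = 4 (p = 6 - 1*2 = 6 - 2 = 4)
u(Q) = 1 (u(Q) = -5 + ((-1 + 4) + 3) = -5 + (3 + 3) = -5 + 6 = 1)
u(h(-4*4 + 1)) + 71*(-66) = 1 + 71*(-66) = 1 - 4686 = -4685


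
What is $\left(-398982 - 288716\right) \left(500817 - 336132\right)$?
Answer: $-113253545130$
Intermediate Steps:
$\left(-398982 - 288716\right) \left(500817 - 336132\right) = \left(-687698\right) 164685 = -113253545130$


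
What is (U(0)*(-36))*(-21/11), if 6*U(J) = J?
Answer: 0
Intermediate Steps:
U(J) = J/6
(U(0)*(-36))*(-21/11) = (((⅙)*0)*(-36))*(-21/11) = (0*(-36))*(-21*1/11) = 0*(-21/11) = 0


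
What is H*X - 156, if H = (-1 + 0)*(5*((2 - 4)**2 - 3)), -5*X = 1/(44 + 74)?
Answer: -18407/118 ≈ -155.99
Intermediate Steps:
X = -1/590 (X = -1/(5*(44 + 74)) = -1/5/118 = -1/5*1/118 = -1/590 ≈ -0.0016949)
H = -5 (H = -5*((-2)**2 - 3) = -5*(4 - 3) = -5 ≈ -5.0000)
H*X - 156 = -5*(-1/590) - 156 = 1/118 - 156 = -18407/118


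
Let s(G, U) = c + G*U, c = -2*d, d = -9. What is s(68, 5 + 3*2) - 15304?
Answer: -14538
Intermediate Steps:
c = 18 (c = -2*(-9) = 18)
s(G, U) = 18 + G*U
s(68, 5 + 3*2) - 15304 = (18 + 68*(5 + 3*2)) - 15304 = (18 + 68*(5 + 6)) - 15304 = (18 + 68*11) - 15304 = (18 + 748) - 15304 = 766 - 15304 = -14538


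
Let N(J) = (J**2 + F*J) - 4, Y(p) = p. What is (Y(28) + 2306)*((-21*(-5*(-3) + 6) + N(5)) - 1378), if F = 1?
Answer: -4184862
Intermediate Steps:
N(J) = -4 + J + J**2 (N(J) = (J**2 + 1*J) - 4 = (J**2 + J) - 4 = (J + J**2) - 4 = -4 + J + J**2)
(Y(28) + 2306)*((-21*(-5*(-3) + 6) + N(5)) - 1378) = (28 + 2306)*((-21*(-5*(-3) + 6) + (-4 + 5 + 5**2)) - 1378) = 2334*((-21*(15 + 6) + (-4 + 5 + 25)) - 1378) = 2334*((-21*21 + 26) - 1378) = 2334*((-441 + 26) - 1378) = 2334*(-415 - 1378) = 2334*(-1793) = -4184862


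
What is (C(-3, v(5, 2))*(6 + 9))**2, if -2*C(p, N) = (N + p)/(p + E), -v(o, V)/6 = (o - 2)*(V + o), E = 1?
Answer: 3744225/16 ≈ 2.3401e+5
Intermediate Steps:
v(o, V) = -6*(-2 + o)*(V + o) (v(o, V) = -6*(o - 2)*(V + o) = -6*(-2 + o)*(V + o))
C(p, N) = -(N + p)/(2*(1 + p)) (C(p, N) = -(N + p)/(2*(p + 1)) = -(N + p)/(2*(1 + p)))
(C(-3, v(5, 2))*(6 + 9))**2 = (((-(-6*5**2 + 12*2 + 12*5 - 6*2*5) - 1*(-3))/(2*(1 - 3)))*(6 + 9))**2 = (((1/2)*(-(-6*25 + 24 + 60 - 60) + 3)/(-2))*15)**2 = (((1/2)*(-1/2)*(-(-150 + 24 + 60 - 60) + 3))*15)**2 = (((1/2)*(-1/2)*(-1*(-126) + 3))*15)**2 = (((1/2)*(-1/2)*(126 + 3))*15)**2 = (((1/2)*(-1/2)*129)*15)**2 = (-129/4*15)**2 = (-1935/4)**2 = 3744225/16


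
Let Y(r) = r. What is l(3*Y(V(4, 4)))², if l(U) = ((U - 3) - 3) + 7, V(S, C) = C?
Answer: 169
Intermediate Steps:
l(U) = 1 + U (l(U) = ((-3 + U) - 3) + 7 = (-6 + U) + 7 = 1 + U)
l(3*Y(V(4, 4)))² = (1 + 3*4)² = (1 + 12)² = 13² = 169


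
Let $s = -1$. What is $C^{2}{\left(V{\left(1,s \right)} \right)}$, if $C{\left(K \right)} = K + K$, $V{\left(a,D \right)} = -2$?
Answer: $16$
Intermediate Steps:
$C{\left(K \right)} = 2 K$
$C^{2}{\left(V{\left(1,s \right)} \right)} = \left(2 \left(-2\right)\right)^{2} = \left(-4\right)^{2} = 16$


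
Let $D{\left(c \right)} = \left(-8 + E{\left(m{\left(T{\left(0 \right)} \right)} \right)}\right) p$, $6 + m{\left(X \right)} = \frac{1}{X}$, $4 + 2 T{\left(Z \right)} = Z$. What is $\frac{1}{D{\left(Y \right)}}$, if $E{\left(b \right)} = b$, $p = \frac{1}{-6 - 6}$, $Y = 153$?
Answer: $\frac{24}{29} \approx 0.82759$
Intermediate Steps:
$T{\left(Z \right)} = -2 + \frac{Z}{2}$
$m{\left(X \right)} = -6 + \frac{1}{X}$
$p = - \frac{1}{12}$ ($p = \frac{1}{-12} = - \frac{1}{12} \approx -0.083333$)
$D{\left(c \right)} = \frac{29}{24}$ ($D{\left(c \right)} = \left(-8 - \left(6 - \frac{1}{-2 + \frac{1}{2} \cdot 0}\right)\right) \left(- \frac{1}{12}\right) = \left(-8 - \left(6 - \frac{1}{-2 + 0}\right)\right) \left(- \frac{1}{12}\right) = \left(-8 - \left(6 - \frac{1}{-2}\right)\right) \left(- \frac{1}{12}\right) = \left(-8 - \frac{13}{2}\right) \left(- \frac{1}{12}\right) = \left(- \frac{29}{2}\right) \left(- \frac{1}{12}\right) = \frac{29}{24}$)
$\frac{1}{D{\left(Y \right)}} = \frac{1}{\frac{29}{24}} = \frac{24}{29}$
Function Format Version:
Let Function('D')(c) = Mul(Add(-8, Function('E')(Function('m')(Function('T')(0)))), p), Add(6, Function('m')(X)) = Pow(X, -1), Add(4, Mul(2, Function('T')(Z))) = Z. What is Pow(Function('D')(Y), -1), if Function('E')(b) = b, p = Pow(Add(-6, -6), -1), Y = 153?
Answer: Rational(24, 29) ≈ 0.82759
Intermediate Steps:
Function('T')(Z) = Add(-2, Mul(Rational(1, 2), Z))
Function('m')(X) = Add(-6, Pow(X, -1))
p = Rational(-1, 12) (p = Pow(-12, -1) = Rational(-1, 12) ≈ -0.083333)
Function('D')(c) = Rational(29, 24) (Function('D')(c) = Mul(Add(-8, Add(-6, Pow(Add(-2, Mul(Rational(1, 2), 0)), -1))), Rational(-1, 12)) = Mul(Add(-8, Add(-6, Pow(Add(-2, 0), -1))), Rational(-1, 12)) = Mul(Add(-8, Add(-6, Pow(-2, -1))), Rational(-1, 12)) = Mul(Add(-8, Add(-6, Rational(-1, 2))), Rational(-1, 12)) = Mul(Add(-8, Rational(-13, 2)), Rational(-1, 12)) = Mul(Rational(-29, 2), Rational(-1, 12)) = Rational(29, 24))
Pow(Function('D')(Y), -1) = Pow(Rational(29, 24), -1) = Rational(24, 29)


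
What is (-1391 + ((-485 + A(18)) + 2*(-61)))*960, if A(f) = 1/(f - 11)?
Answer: -13425600/7 ≈ -1.9179e+6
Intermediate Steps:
A(f) = 1/(-11 + f)
(-1391 + ((-485 + A(18)) + 2*(-61)))*960 = (-1391 + ((-485 + 1/(-11 + 18)) + 2*(-61)))*960 = (-1391 + ((-485 + 1/7) - 122))*960 = (-1391 + ((-485 + ⅐) - 122))*960 = (-1391 + (-3394/7 - 122))*960 = (-1391 - 4248/7)*960 = -13985/7*960 = -13425600/7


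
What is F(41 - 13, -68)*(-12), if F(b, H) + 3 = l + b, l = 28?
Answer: -636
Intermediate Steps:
F(b, H) = 25 + b (F(b, H) = -3 + (28 + b) = 25 + b)
F(41 - 13, -68)*(-12) = (25 + (41 - 13))*(-12) = (25 + 28)*(-12) = 53*(-12) = -636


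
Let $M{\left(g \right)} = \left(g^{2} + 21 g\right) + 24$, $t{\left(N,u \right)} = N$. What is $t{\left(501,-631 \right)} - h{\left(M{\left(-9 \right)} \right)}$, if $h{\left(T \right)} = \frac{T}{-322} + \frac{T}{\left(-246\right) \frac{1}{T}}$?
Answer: $\frac{499245}{943} \approx 529.42$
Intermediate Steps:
$M{\left(g \right)} = 24 + g^{2} + 21 g$
$h{\left(T \right)} = - \frac{T^{2}}{246} - \frac{T}{322}$ ($h{\left(T \right)} = T \left(- \frac{1}{322}\right) + T \left(- \frac{T}{246}\right) = - \frac{T}{322} - \frac{T^{2}}{246} = - \frac{T^{2}}{246} - \frac{T}{322}$)
$t{\left(501,-631 \right)} - h{\left(M{\left(-9 \right)} \right)} = 501 - - \frac{\left(24 + \left(-9\right)^{2} + 21 \left(-9\right)\right) \left(123 + 161 \left(24 + \left(-9\right)^{2} + 21 \left(-9\right)\right)\right)}{39606} = 501 - - \frac{\left(24 + 81 - 189\right) \left(123 + 161 \left(24 + 81 - 189\right)\right)}{39606} = 501 - \left(- \frac{1}{39606}\right) \left(-84\right) \left(123 + 161 \left(-84\right)\right) = 501 - \left(- \frac{1}{39606}\right) \left(-84\right) \left(123 - 13524\right) = 501 - \left(- \frac{1}{39606}\right) \left(-84\right) \left(-13401\right) = 501 - - \frac{26802}{943} = 501 + \frac{26802}{943} = \frac{499245}{943}$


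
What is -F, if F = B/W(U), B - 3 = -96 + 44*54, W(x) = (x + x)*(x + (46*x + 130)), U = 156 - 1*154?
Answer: -2283/896 ≈ -2.5480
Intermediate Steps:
U = 2 (U = 156 - 154 = 2)
W(x) = 2*x*(130 + 47*x) (W(x) = (2*x)*(x + (130 + 46*x)) = (2*x)*(130 + 47*x) = 2*x*(130 + 47*x))
B = 2283 (B = 3 + (-96 + 44*54) = 3 + (-96 + 2376) = 3 + 2280 = 2283)
F = 2283/896 (F = 2283/((2*2*(130 + 47*2))) = 2283/((2*2*(130 + 94))) = 2283/((2*2*224)) = 2283/896 ≈ 2.5480)
-F = -1*2283/896 = -2283/896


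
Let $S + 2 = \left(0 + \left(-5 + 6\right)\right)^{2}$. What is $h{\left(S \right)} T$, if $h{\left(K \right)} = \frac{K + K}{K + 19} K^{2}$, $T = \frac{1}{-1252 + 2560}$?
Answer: $- \frac{1}{11772} \approx -8.4947 \cdot 10^{-5}$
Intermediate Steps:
$T = \frac{1}{1308} \approx 0.00076453$
$S = -1$ ($S = -2 + \left(0 + \left(-5 + 6\right)\right)^{2} = -2 + \left(0 + 1\right)^{2} = -2 + 1^{2} = -2 + 1 = -1$)
$h{\left(K \right)} = \frac{2 K^{3}}{19 + K}$ ($h{\left(K \right)} = \frac{2 K}{19 + K} K^{2} = \frac{2 K^{3}}{19 + K}$)
$h{\left(S \right)} T = \frac{2 \left(-1\right)^{3}}{19 - 1} \cdot \frac{1}{1308} = 2 \left(-1\right) \frac{1}{18} \cdot \frac{1}{1308} = \left(- \frac{1}{9}\right) \frac{1}{1308} = - \frac{1}{11772}$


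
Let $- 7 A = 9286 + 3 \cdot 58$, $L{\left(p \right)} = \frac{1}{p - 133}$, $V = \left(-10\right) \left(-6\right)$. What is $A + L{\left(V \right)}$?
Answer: $- \frac{690587}{511} \approx -1351.4$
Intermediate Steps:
$V = 60$
$L{\left(p \right)} = \frac{1}{-133 + p}$
$A = - \frac{9460}{7}$ ($A = - \frac{9286 + 3 \cdot 58}{7} = - \frac{9286 + 174}{7} = \left(- \frac{1}{7}\right) 9460 = - \frac{9460}{7} \approx -1351.4$)
$A + L{\left(V \right)} = - \frac{9460}{7} + \frac{1}{-133 + 60} = - \frac{9460}{7} + \frac{1}{-73} = - \frac{9460}{7} - \frac{1}{73} = - \frac{690587}{511}$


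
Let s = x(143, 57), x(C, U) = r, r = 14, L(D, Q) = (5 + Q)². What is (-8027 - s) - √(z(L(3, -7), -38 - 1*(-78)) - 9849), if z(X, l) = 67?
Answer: -8041 - I*√9782 ≈ -8041.0 - 98.904*I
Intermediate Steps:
x(C, U) = 14
s = 14
(-8027 - s) - √(z(L(3, -7), -38 - 1*(-78)) - 9849) = (-8027 - 1*14) - √(67 - 9849) = (-8027 - 14) - √(-9782) = -8041 - I*√9782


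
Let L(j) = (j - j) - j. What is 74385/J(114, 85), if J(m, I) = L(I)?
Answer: -14877/17 ≈ -875.12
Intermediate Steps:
L(j) = -j (L(j) = 0 - j = -j)
J(m, I) = -I
74385/J(114, 85) = 74385/((-1*85)) = 74385/(-85) = 74385*(-1/85) = -14877/17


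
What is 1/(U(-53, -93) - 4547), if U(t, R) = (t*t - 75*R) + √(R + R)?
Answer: 5237/27426355 - I*√186/27426355 ≈ 0.00019095 - 4.9727e-7*I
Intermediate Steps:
U(t, R) = t² - 75*R + √2*√R (U(t, R) = (t² - 75*R) + √(2*R) = (t² - 75*R) + √2*√R = t² - 75*R + √2*√R)
1/(U(-53, -93) - 4547) = 1/(((-53)² - 75*(-93) + √2*√(-93)) - 4547) = 1/((2809 + 6975 + √2*(I*√93)) - 4547) = 1/((2809 + 6975 + I*√186) - 4547) = 1/((9784 + I*√186) - 4547) = 1/(5237 + I*√186)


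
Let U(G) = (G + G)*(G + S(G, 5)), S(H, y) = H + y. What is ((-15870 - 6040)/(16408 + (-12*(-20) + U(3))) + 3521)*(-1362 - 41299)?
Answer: -1254832445762/8357 ≈ -1.5015e+8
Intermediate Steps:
U(G) = 2*G*(5 + 2*G) (U(G) = (G + G)*(G + (G + 5)) = (2*G)*(G + (5 + G)) = (2*G)*(5 + 2*G) = 2*G*(5 + 2*G))
((-15870 - 6040)/(16408 + (-12*(-20) + U(3))) + 3521)*(-1362 - 41299) = ((-15870 - 6040)/(16408 + (-12*(-20) + 2*3*(5 + 2*3))) + 3521)*(-1362 - 41299) = (-21910/(16408 + (240 + 2*3*(5 + 6))) + 3521)*(-42661) = (-21910/(16408 + (240 + 2*3*11)) + 3521)*(-42661) = (-21910/(16408 + (240 + 66)) + 3521)*(-42661) = (-21910/(16408 + 306) + 3521)*(-42661) = (-21910/16714 + 3521)*(-42661) = (-21910*1/16714 + 3521)*(-42661) = (-10955/8357 + 3521)*(-42661) = (29414042/8357)*(-42661) = -1254832445762/8357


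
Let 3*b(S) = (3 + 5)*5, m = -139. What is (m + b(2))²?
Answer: 142129/9 ≈ 15792.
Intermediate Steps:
b(S) = 40/3 (b(S) = ((3 + 5)*5)/3 = (8*5)/3 = (⅓)*40 = 40/3)
(m + b(2))² = (-139 + 40/3)² = (-377/3)² = 142129/9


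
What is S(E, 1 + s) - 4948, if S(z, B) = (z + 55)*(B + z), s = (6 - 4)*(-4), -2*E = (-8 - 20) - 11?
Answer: -16067/4 ≈ -4016.8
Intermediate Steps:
E = 39/2 (E = -((-8 - 20) - 11)/2 = -(-28 - 11)/2 = -½*(-39) = 39/2 ≈ 19.500)
s = -8 (s = 2*(-4) = -8)
S(z, B) = (55 + z)*(B + z)
S(E, 1 + s) - 4948 = ((39/2)² + 55*(1 - 8) + 55*(39/2) + (1 - 8)*(39/2)) - 4948 = (1521/4 + 55*(-7) + 2145/2 - 7*39/2) - 4948 = (1521/4 - 385 + 2145/2 - 273/2) - 4948 = 3725/4 - 4948 = -16067/4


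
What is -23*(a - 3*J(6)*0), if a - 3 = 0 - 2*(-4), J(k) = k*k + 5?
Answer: -253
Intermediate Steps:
J(k) = 5 + k² (J(k) = k² + 5 = 5 + k²)
a = 11 (a = 3 + (0 - 2*(-4)) = 3 + (0 + 8) = 3 + 8 = 11)
-23*(a - 3*J(6)*0) = -23*(11 - 3*(5 + 6²)*0) = -23*(11 - 3*(5 + 36)*0) = -23*(11 - 3*41*0) = -23*(11 - 123*0) = -23*(11 + 0) = -23*11 = -253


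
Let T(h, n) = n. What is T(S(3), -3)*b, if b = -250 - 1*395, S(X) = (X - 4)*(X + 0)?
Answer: 1935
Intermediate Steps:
S(X) = X*(-4 + X) (S(X) = (-4 + X)*X = X*(-4 + X))
b = -645 (b = -250 - 395 = -645)
T(S(3), -3)*b = -3*(-645) = 1935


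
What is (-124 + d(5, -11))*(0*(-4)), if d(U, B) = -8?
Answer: 0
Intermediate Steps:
(-124 + d(5, -11))*(0*(-4)) = (-124 - 8)*(0*(-4)) = -132*0 = 0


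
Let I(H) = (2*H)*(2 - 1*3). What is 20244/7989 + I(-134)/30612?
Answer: 51820865/20379939 ≈ 2.5427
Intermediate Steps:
I(H) = -2*H (I(H) = (2*H)*(2 - 3) = (2*H)*(-1) = -2*H)
20244/7989 + I(-134)/30612 = 20244/7989 - 2*(-134)/30612 = 20244*(1/7989) + 268*(1/30612) = 6748/2663 + 67/7653 = 51820865/20379939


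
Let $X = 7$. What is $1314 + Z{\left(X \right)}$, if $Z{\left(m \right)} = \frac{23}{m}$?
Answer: $\frac{9221}{7} \approx 1317.3$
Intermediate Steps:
$1314 + Z{\left(X \right)} = 1314 + \frac{23}{7} = \frac{9221}{7}$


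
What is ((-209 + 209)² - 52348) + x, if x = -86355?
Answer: -138703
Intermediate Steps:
((-209 + 209)² - 52348) + x = ((-209 + 209)² - 52348) - 86355 = (0² - 52348) - 86355 = (0 - 52348) - 86355 = -52348 - 86355 = -138703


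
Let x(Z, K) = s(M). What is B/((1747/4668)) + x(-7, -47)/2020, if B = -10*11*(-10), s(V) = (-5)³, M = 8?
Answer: 2074415525/705788 ≈ 2939.1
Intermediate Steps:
s(V) = -125
x(Z, K) = -125
B = 1100 (B = -110*(-10) = 1100)
B/((1747/4668)) + x(-7, -47)/2020 = 1100/((1747/4668)) - 125/2020 = 1100/((1747*(1/4668))) - 125*1/2020 = 1100/(1747/4668) - 25/404 = 1100*(4668/1747) - 25/404 = 5134800/1747 - 25/404 = 2074415525/705788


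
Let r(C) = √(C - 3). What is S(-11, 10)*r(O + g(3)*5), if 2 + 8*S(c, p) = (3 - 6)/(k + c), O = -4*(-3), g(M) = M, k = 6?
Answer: -7*√6/20 ≈ -0.85732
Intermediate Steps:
O = 12
S(c, p) = -¼ - 3/(8*(6 + c)) (S(c, p) = -¼ + ((3 - 6)/(6 + c))/8 = -¼ + (-3/(6 + c))/8 = -¼ - 3/(8*(6 + c)))
r(C) = √(-3 + C)
S(-11, 10)*r(O + g(3)*5) = ((-15 - 2*(-11))/(8*(6 - 11)))*√(-3 + (12 + 3*5)) = ((⅛)*(-15 + 22)/(-5))*√(-3 + (12 + 15)) = ((⅛)*(-⅕)*7)*√(-3 + 27) = -7*√6/20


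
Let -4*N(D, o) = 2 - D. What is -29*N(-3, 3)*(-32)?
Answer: -1160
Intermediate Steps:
N(D, o) = -1/2 + D/4 (N(D, o) = -(2 - D)/4 = -1/2 + D/4)
-29*N(-3, 3)*(-32) = -29*(-1/2 + (1/4)*(-3))*(-32) = -29*(-1/2 - 3/4)*(-32) = -29*(-5/4)*(-32) = (145/4)*(-32) = -1160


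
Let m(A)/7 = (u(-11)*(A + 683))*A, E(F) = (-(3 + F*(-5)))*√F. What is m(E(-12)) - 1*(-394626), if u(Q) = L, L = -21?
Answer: 7395942 + 12650526*I*√3 ≈ 7.3959e+6 + 2.1911e+7*I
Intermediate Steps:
u(Q) = -21
E(F) = √F*(-3 + 5*F) (E(F) = (-(3 - 5*F))*√F = (-3 + 5*F)*√F = √F*(-3 + 5*F))
m(A) = 7*A*(-14343 - 21*A) (m(A) = 7*((-21*(A + 683))*A) = 7*((-21*(683 + A))*A) = 7*((-14343 - 21*A)*A) = 7*(A*(-14343 - 21*A)) = 7*A*(-14343 - 21*A))
m(E(-12)) - 1*(-394626) = -147*√(-12)*(-3 + 5*(-12))*(683 + √(-12)*(-3 + 5*(-12))) - 1*(-394626) = -147*(2*I*√3)*(-3 - 60)*(683 + (2*I*√3)*(-3 - 60)) + 394626 = -147*(2*I*√3)*(-63)*(683 + (2*I*√3)*(-63)) + 394626 = -147*(-126*I*√3)*(683 - 126*I*√3) + 394626 = 18522*I*√3*(683 - 126*I*√3) + 394626 = 394626 + 18522*I*√3*(683 - 126*I*√3)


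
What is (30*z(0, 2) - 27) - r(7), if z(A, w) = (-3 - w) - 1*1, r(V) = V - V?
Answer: -207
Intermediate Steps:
r(V) = 0
z(A, w) = -4 - w (z(A, w) = (-3 - w) - 1 = -4 - w)
(30*z(0, 2) - 27) - r(7) = (30*(-4 - 1*2) - 27) - 1*0 = (30*(-4 - 2) - 27) + 0 = (30*(-6) - 27) + 0 = (-180 - 27) + 0 = -207 + 0 = -207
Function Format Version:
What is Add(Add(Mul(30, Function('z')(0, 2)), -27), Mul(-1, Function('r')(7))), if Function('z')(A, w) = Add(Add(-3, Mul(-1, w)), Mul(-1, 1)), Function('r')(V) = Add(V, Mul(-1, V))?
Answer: -207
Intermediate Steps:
Function('r')(V) = 0
Function('z')(A, w) = Add(-4, Mul(-1, w)) (Function('z')(A, w) = Add(Add(-3, Mul(-1, w)), -1) = Add(-4, Mul(-1, w)))
Add(Add(Mul(30, Function('z')(0, 2)), -27), Mul(-1, Function('r')(7))) = Add(Add(Mul(30, Add(-4, Mul(-1, 2))), -27), Mul(-1, 0)) = Add(Add(Mul(30, Add(-4, -2)), -27), 0) = Add(Add(Mul(30, -6), -27), 0) = Add(Add(-180, -27), 0) = Add(-207, 0) = -207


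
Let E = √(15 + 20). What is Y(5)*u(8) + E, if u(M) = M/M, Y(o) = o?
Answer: 5 + √35 ≈ 10.916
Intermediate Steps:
u(M) = 1
E = √35 ≈ 5.9161
Y(5)*u(8) + E = 5*1 + √35 = 5 + √35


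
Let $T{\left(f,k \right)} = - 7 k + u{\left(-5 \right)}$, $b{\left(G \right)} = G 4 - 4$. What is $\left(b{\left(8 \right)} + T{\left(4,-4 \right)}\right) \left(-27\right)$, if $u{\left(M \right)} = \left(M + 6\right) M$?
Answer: $-1377$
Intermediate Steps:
$u{\left(M \right)} = M \left(6 + M\right)$ ($u{\left(M \right)} = \left(6 + M\right) M = M \left(6 + M\right)$)
$b{\left(G \right)} = -4 + 4 G$ ($b{\left(G \right)} = 4 G - 4 = -4 + 4 G$)
$T{\left(f,k \right)} = -5 - 7 k$ ($T{\left(f,k \right)} = - 7 k - 5 \left(6 - 5\right) = - 7 k - 5 = -5 - 7 k$)
$\left(b{\left(8 \right)} + T{\left(4,-4 \right)}\right) \left(-27\right) = \left(\left(-4 + 4 \cdot 8\right) - -23\right) \left(-27\right) = \left(\left(-4 + 32\right) + \left(-5 + 28\right)\right) \left(-27\right) = \left(28 + 23\right) \left(-27\right) = 51 \left(-27\right) = -1377$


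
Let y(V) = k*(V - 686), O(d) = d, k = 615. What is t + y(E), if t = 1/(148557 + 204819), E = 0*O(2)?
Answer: -149085800639/353376 ≈ -4.2189e+5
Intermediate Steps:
E = 0 (E = 0*2 = 0)
t = 1/353376 ≈ 2.8298e-6
y(V) = -421890 + 615*V (y(V) = 615*(V - 686) = 615*(-686 + V) = -421890 + 615*V)
t + y(E) = 1/353376 + (-421890 + 615*0) = 1/353376 + (-421890 + 0) = 1/353376 - 421890 = -149085800639/353376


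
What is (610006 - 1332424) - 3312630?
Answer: -4035048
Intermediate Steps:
(610006 - 1332424) - 3312630 = -722418 - 3312630 = -4035048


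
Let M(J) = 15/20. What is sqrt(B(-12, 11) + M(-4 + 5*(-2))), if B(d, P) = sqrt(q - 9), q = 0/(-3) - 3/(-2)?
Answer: sqrt(3 + 2*I*sqrt(30))/2 ≈ 1.3397 + 1.0221*I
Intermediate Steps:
q = 3/2 (q = 0*(-1/3) - 3*(-1/2) = 0 + 3/2 = 3/2 ≈ 1.5000)
M(J) = 3/4 (M(J) = 15*(1/20) = 3/4)
B(d, P) = I*sqrt(30)/2 (B(d, P) = sqrt(3/2 - 9) = sqrt(-15/2) = I*sqrt(30)/2)
sqrt(B(-12, 11) + M(-4 + 5*(-2))) = sqrt(I*sqrt(30)/2 + 3/4) = sqrt(3/4 + I*sqrt(30)/2)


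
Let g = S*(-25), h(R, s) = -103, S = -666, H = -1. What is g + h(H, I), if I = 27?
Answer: 16547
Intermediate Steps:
g = 16650 (g = -666*(-25) = 16650)
g + h(H, I) = 16650 - 103 = 16547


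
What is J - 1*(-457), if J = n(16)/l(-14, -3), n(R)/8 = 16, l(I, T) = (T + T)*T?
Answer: 4177/9 ≈ 464.11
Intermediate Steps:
l(I, T) = 2*T² (l(I, T) = (2*T)*T = 2*T²)
n(R) = 128 (n(R) = 8*16 = 128)
J = 64/9 (J = 128/((2*(-3)²)) = 128/((2*9)) = 128/18 = 128*(1/18) = 64/9 ≈ 7.1111)
J - 1*(-457) = 64/9 - 1*(-457) = 64/9 + 457 = 4177/9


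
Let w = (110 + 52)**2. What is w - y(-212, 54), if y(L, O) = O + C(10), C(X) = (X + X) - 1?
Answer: 26171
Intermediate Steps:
C(X) = -1 + 2*X (C(X) = 2*X - 1 = -1 + 2*X)
w = 26244 (w = 162**2 = 26244)
y(L, O) = 19 + O (y(L, O) = O + (-1 + 2*10) = O + (-1 + 20) = O + 19 = 19 + O)
w - y(-212, 54) = 26244 - (19 + 54) = 26244 - 1*73 = 26244 - 73 = 26171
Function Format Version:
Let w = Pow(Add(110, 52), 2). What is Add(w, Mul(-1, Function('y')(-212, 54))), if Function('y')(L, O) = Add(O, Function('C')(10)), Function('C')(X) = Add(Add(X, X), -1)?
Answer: 26171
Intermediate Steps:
Function('C')(X) = Add(-1, Mul(2, X)) (Function('C')(X) = Add(Mul(2, X), -1) = Add(-1, Mul(2, X)))
w = 26244 (w = Pow(162, 2) = 26244)
Function('y')(L, O) = Add(19, O) (Function('y')(L, O) = Add(O, Add(-1, Mul(2, 10))) = Add(O, Add(-1, 20)) = Add(O, 19) = Add(19, O))
Add(w, Mul(-1, Function('y')(-212, 54))) = Add(26244, Mul(-1, Add(19, 54))) = Add(26244, Mul(-1, 73)) = Add(26244, -73) = 26171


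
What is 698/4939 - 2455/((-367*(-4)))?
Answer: -11100581/7250452 ≈ -1.5310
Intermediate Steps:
698/4939 - 2455/((-367*(-4))) = 698*(1/4939) - 2455/1468 = 698/4939 - 2455*1/1468 = 698/4939 - 2455/1468 = -11100581/7250452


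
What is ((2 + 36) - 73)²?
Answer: 1225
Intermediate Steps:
((2 + 36) - 73)² = (38 - 73)² = (-35)² = 1225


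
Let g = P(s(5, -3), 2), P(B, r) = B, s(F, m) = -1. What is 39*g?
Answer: -39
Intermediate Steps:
g = -1
39*g = 39*(-1) = -39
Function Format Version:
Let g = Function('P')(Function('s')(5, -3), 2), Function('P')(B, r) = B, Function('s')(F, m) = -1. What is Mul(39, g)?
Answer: -39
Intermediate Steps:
g = -1
Mul(39, g) = Mul(39, -1) = -39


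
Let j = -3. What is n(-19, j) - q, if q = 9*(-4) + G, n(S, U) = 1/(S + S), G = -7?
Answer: 1633/38 ≈ 42.974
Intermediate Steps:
n(S, U) = 1/(2*S)
q = -43 (q = 9*(-4) - 7 = -36 - 7 = -43)
n(-19, j) - q = (½)/(-19) - 1*(-43) = (½)*(-1/19) + 43 = -1/38 + 43 = 1633/38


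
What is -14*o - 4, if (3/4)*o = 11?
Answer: -628/3 ≈ -209.33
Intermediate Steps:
o = 44/3 (o = (4/3)*11 = 44/3 ≈ 14.667)
-14*o - 4 = -14*44/3 - 4 = -616/3 - 4 = -628/3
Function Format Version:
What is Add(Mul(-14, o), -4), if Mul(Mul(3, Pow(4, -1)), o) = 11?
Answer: Rational(-628, 3) ≈ -209.33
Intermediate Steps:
o = Rational(44, 3) (o = Mul(Rational(4, 3), 11) = Rational(44, 3) ≈ 14.667)
Add(Mul(-14, o), -4) = Add(Mul(-14, Rational(44, 3)), -4) = Add(Rational(-616, 3), -4) = Rational(-628, 3)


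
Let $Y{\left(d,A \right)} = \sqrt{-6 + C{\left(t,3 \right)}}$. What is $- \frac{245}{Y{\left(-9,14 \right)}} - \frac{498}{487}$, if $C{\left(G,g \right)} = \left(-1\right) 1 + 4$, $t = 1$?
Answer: $- \frac{498}{487} + \frac{245 i \sqrt{3}}{3} \approx -1.0226 + 141.45 i$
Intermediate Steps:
$C{\left(G,g \right)} = 3$ ($C{\left(G,g \right)} = -1 + 4 = 3$)
$Y{\left(d,A \right)} = i \sqrt{3}$ ($Y{\left(d,A \right)} = \sqrt{-6 + 3} = \sqrt{-3} = i \sqrt{3}$)
$- \frac{245}{Y{\left(-9,14 \right)}} - \frac{498}{487} = - \frac{245}{i \sqrt{3}} - \frac{498}{487} = - 245 \left(- \frac{i \sqrt{3}}{3}\right) - \frac{498}{487} = \frac{245 i \sqrt{3}}{3} - \frac{498}{487} = - \frac{498}{487} + \frac{245 i \sqrt{3}}{3}$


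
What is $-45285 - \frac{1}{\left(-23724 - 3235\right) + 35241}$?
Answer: $- \frac{375050371}{8282} \approx -45285.0$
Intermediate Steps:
$-45285 - \frac{1}{\left(-23724 - 3235\right) + 35241} = -45285 - \frac{1}{-26959 + 35241} = -45285 - \frac{1}{8282} = - \frac{375050371}{8282}$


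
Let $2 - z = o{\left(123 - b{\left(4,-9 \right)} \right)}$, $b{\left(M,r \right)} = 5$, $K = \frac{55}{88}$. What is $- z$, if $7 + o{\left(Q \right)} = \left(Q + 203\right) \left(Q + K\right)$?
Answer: $\frac{304557}{8} \approx 38070.0$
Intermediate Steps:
$K = \frac{5}{8}$ ($K = 55 \cdot \frac{1}{88} = \frac{5}{8} \approx 0.625$)
$o{\left(Q \right)} = -7 + \left(203 + Q\right) \left(\frac{5}{8} + Q\right)$ ($o{\left(Q \right)} = -7 + \left(Q + 203\right) \left(Q + \frac{5}{8}\right) = -7 + \left(203 + Q\right) \left(\frac{5}{8} + Q\right)$)
$z = - \frac{304557}{8}$ ($z = 2 - \left(\frac{959}{8} + \left(123 - 5\right)^{2} + \frac{1629 \left(123 - 5\right)}{8}\right) = 2 - \left(\frac{959}{8} + 118^{2} + \frac{1629}{8} \cdot 118\right) = 2 - \left(\frac{959}{8} + 13924 + \frac{96111}{4}\right) = 2 - \frac{304573}{8} = - \frac{304557}{8} \approx -38070.0$)
$- z = \left(-1\right) \left(- \frac{304557}{8}\right) = \frac{304557}{8}$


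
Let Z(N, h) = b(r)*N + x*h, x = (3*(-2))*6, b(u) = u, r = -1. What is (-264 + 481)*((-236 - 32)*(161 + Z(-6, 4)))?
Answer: -1337588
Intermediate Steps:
x = -36 (x = -6*6 = -36)
Z(N, h) = -N - 36*h
(-264 + 481)*((-236 - 32)*(161 + Z(-6, 4))) = (-264 + 481)*((-236 - 32)*(161 + (-1*(-6) - 36*4))) = 217*(-268*(161 + (6 - 144))) = 217*(-268*(161 - 138)) = 217*(-268*23) = 217*(-6164) = -1337588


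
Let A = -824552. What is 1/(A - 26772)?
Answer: -1/851324 ≈ -1.1746e-6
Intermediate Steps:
1/(A - 26772) = 1/(-824552 - 26772) = 1/(-851324) = -1/851324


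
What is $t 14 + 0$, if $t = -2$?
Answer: $-28$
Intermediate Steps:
$t 14 + 0 = \left(-2\right) 14 + 0 = -28 + 0 = -28$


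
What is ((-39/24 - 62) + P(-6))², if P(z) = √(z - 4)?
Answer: 258441/64 - 509*I*√10/4 ≈ 4038.1 - 402.4*I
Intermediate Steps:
P(z) = √(-4 + z)
((-39/24 - 62) + P(-6))² = ((-39/24 - 62) + √(-4 - 6))² = ((-39*1/24 - 62) + √(-10))² = ((-13/8 - 62) + I*√10)² = (-509/8 + I*√10)²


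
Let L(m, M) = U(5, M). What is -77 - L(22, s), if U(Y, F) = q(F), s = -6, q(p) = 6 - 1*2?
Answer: -81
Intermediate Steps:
q(p) = 4 (q(p) = 6 - 2 = 4)
U(Y, F) = 4
L(m, M) = 4
-77 - L(22, s) = -77 - 1*4 = -77 - 4 = -81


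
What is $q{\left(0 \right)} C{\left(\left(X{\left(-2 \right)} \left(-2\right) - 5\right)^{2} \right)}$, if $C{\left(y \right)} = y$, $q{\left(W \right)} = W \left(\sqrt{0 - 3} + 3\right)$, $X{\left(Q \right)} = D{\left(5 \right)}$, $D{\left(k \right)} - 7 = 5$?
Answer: $0$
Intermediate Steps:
$D{\left(k \right)} = 12$ ($D{\left(k \right)} = 7 + 5 = 12$)
$X{\left(Q \right)} = 12$
$q{\left(W \right)} = W \left(3 + i \sqrt{3}\right)$ ($q{\left(W \right)} = W \left(\sqrt{-3} + 3\right) = W \left(i \sqrt{3} + 3\right) = W \left(3 + i \sqrt{3}\right)$)
$q{\left(0 \right)} C{\left(\left(X{\left(-2 \right)} \left(-2\right) - 5\right)^{2} \right)} = 0 \left(3 + i \sqrt{3}\right) \left(12 \left(-2\right) - 5\right)^{2} = 0 \left(-24 - 5\right)^{2} = 0 \left(-29\right)^{2} = 0 \cdot 841 = 0$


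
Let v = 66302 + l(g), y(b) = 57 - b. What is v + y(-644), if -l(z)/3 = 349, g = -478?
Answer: 65956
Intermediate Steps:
l(z) = -1047 (l(z) = -3*349 = -1047)
v = 65255 (v = 66302 - 1047 = 65255)
v + y(-644) = 65255 + (57 - 1*(-644)) = 65255 + (57 + 644) = 65255 + 701 = 65956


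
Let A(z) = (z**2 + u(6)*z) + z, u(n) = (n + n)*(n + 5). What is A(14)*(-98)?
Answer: -201684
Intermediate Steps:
u(n) = 2*n*(5 + n) (u(n) = (2*n)*(5 + n) = 2*n*(5 + n))
A(z) = z**2 + 133*z (A(z) = (z**2 + (2*6*(5 + 6))*z) + z = (z**2 + (2*6*11)*z) + z = (z**2 + 132*z) + z = z**2 + 133*z)
A(14)*(-98) = (14*(133 + 14))*(-98) = (14*147)*(-98) = 2058*(-98) = -201684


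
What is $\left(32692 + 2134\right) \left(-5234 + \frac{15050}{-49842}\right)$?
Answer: $- \frac{4542844102214}{24921} \approx -1.8229 \cdot 10^{8}$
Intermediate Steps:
$\left(32692 + 2134\right) \left(-5234 + \frac{15050}{-49842}\right) = 34826 \left(-5234 + 15050 \left(- \frac{1}{49842}\right)\right) = 34826 \left(-5234 - \frac{7525}{24921}\right) = 34826 \left(- \frac{130444039}{24921}\right) = - \frac{4542844102214}{24921}$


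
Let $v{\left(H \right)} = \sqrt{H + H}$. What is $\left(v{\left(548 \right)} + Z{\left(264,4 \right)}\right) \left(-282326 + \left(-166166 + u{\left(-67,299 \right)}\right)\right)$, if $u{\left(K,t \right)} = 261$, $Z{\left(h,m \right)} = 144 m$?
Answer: $-258181056 - 896462 \sqrt{274} \approx -2.7302 \cdot 10^{8}$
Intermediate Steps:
$v{\left(H \right)} = \sqrt{2} \sqrt{H}$ ($v{\left(H \right)} = \sqrt{2 H} = \sqrt{2} \sqrt{H}$)
$\left(v{\left(548 \right)} + Z{\left(264,4 \right)}\right) \left(-282326 + \left(-166166 + u{\left(-67,299 \right)}\right)\right) = \left(\sqrt{2} \sqrt{548} + 144 \cdot 4\right) \left(-282326 + \left(-166166 + 261\right)\right) = \left(\sqrt{2} \cdot 2 \sqrt{137} + 576\right) \left(-282326 - 165905\right) = \left(2 \sqrt{274} + 576\right) \left(-448231\right) = \left(576 + 2 \sqrt{274}\right) \left(-448231\right) = -258181056 - 896462 \sqrt{274}$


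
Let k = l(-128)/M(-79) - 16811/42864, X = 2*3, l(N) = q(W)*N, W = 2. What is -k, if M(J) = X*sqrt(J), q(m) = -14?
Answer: 16811/42864 + 896*I*sqrt(79)/237 ≈ 0.39219 + 33.603*I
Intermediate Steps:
l(N) = -14*N
X = 6
M(J) = 6*sqrt(J)
k = -16811/42864 - 896*I*sqrt(79)/237 (k = (-14*(-128))/((6*sqrt(-79))) - 16811/42864 = 1792/((6*(I*sqrt(79)))) - 16811*1/42864 = 1792/((6*I*sqrt(79))) - 16811/42864 = 1792*(-I*sqrt(79)/474) - 16811/42864 = -896*I*sqrt(79)/237 - 16811/42864 = -16811/42864 - 896*I*sqrt(79)/237 ≈ -0.39219 - 33.603*I)
-k = -(-16811/42864 - 896*I*sqrt(79)/237) = 16811/42864 + 896*I*sqrt(79)/237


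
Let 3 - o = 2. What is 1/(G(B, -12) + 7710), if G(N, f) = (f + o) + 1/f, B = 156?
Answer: 12/92387 ≈ 0.00012989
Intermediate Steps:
o = 1 (o = 3 - 1*2 = 3 - 2 = 1)
G(N, f) = 1 + f + 1/f (G(N, f) = (f + 1) + 1/f = (1 + f) + 1/f = 1 + f + 1/f)
1/(G(B, -12) + 7710) = 1/((1 - 12 + 1/(-12)) + 7710) = 1/((1 - 12 - 1/12) + 7710) = 1/(-133/12 + 7710) = 1/(92387/12) = 12/92387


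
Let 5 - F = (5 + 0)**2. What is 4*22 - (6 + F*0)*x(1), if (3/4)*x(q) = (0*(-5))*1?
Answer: 88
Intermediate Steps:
F = -20 (F = 5 - (5 + 0)**2 = 5 - 1*5**2 = 5 - 1*25 = 5 - 25 = -20)
x(q) = 0 (x(q) = 4*((0*(-5))*1)/3 = 4*(0*1)/3 = (4/3)*0 = 0)
4*22 - (6 + F*0)*x(1) = 4*22 - (6 - 20*0)*0 = 88 - (6 + 0)*0 = 88 - 6*0 = 88 - 1*0 = 88 + 0 = 88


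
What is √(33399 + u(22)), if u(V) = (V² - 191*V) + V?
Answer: √29703 ≈ 172.35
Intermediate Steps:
u(V) = V² - 190*V
√(33399 + u(22)) = √(33399 + 22*(-190 + 22)) = √(33399 + 22*(-168)) = √(33399 - 3696) = √29703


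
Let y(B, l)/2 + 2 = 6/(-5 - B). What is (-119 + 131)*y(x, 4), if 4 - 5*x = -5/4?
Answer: -8688/121 ≈ -71.802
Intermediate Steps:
x = 21/20 (x = ⅘ - (-1)/4 = ⅘ - ⅕*(-5/4) = ⅘ + ¼ = 21/20 ≈ 1.0500)
y(B, l) = -4 + 12/(-5 - B) (y(B, l) = -4 + 2*(6/(-5 - B)) = -4 + 12/(-5 - B))
(-119 + 131)*y(x, 4) = (-119 + 131)*(4*(-8 - 1*21/20)/(5 + 21/20)) = 12*(4*(-8 - 21/20)/(121/20)) = 12*(4*(20/121)*(-181/20)) = 12*(-724/121) = -8688/121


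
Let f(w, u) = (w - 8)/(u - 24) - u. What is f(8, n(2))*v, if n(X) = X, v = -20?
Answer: 40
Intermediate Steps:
f(w, u) = -u + (-8 + w)/(-24 + u) (f(w, u) = (-8 + w)/(-24 + u) - u = -u + (-8 + w)/(-24 + u))
f(8, n(2))*v = ((-8 + 8 - 1*2² + 24*2)/(-24 + 2))*(-20) = ((-8 + 8 - 1*4 + 48)/(-22))*(-20) = -(-8 + 8 - 4 + 48)/22*(-20) = -1/22*44*(-20) = -2*(-20) = 40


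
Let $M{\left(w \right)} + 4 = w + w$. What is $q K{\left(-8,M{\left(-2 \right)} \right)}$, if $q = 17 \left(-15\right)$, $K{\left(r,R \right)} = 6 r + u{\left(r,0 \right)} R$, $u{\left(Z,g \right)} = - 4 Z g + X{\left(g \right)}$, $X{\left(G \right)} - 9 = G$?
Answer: $30600$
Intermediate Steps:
$X{\left(G \right)} = 9 + G$
$M{\left(w \right)} = -4 + 2 w$ ($M{\left(w \right)} = -4 + \left(w + w\right) = -4 + 2 w$)
$u{\left(Z,g \right)} = 9 + g - 4 Z g$ ($u{\left(Z,g \right)} = - 4 Z g + \left(9 + g\right) = 9 + g - 4 Z g$)
$K{\left(r,R \right)} = 6 r + 9 R$ ($K{\left(r,R \right)} = 6 r + \left(9 + 0 - 4 r 0\right) R = 6 r + \left(9 + 0 + 0\right) R = 6 r + 9 R$)
$q = -255$
$q K{\left(-8,M{\left(-2 \right)} \right)} = - 255 \left(6 \left(-8\right) + 9 \left(-4 + 2 \left(-2\right)\right)\right) = - 255 \left(-48 + 9 \left(-4 - 4\right)\right) = - 255 \left(-48 + 9 \left(-8\right)\right) = - 255 \left(-48 - 72\right) = \left(-255\right) \left(-120\right) = 30600$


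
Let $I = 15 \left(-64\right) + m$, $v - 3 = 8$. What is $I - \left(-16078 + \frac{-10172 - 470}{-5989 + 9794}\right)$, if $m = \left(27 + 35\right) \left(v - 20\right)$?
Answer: $\frac{55411442}{3805} \approx 14563.0$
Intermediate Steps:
$v = 11$ ($v = 3 + 8 = 11$)
$m = -558$ ($m = \left(27 + 35\right) \left(11 - 20\right) = 62 \left(-9\right) = -558$)
$I = -1518$ ($I = 15 \left(-64\right) - 558 = -960 - 558 = -1518$)
$I - \left(-16078 + \frac{-10172 - 470}{-5989 + 9794}\right) = -1518 - \left(-16078 + \frac{-10172 - 470}{-5989 + 9794}\right) = -1518 - \left(-16078 - \frac{10642}{3805}\right) = -1518 - - \frac{61187432}{3805} = -1518 + \frac{61187432}{3805} = \frac{55411442}{3805}$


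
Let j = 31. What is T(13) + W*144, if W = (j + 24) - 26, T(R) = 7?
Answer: 4183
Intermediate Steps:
W = 29 (W = (31 + 24) - 26 = 55 - 26 = 29)
T(13) + W*144 = 7 + 29*144 = 7 + 4176 = 4183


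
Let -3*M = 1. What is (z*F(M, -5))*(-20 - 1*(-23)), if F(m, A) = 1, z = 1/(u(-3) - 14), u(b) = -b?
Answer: -3/11 ≈ -0.27273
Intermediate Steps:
z = -1/11 (z = 1/(-1*(-3) - 14) = 1/(3 - 14) = 1/(-11) = -1/11 ≈ -0.090909)
M = -1/3 (M = -1/3*1 = -1/3 ≈ -0.33333)
(z*F(M, -5))*(-20 - 1*(-23)) = (-1/11*1)*(-20 - 1*(-23)) = -(-20 + 23)/11 = -1/11*3 = -3/11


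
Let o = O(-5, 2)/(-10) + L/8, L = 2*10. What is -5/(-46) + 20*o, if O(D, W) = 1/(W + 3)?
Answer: 11433/230 ≈ 49.709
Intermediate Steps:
L = 20
O(D, W) = 1/(3 + W)
o = 62/25 (o = 1/((3 + 2)*(-10)) + 20/8 = -⅒/5 + 20*(⅛) = (⅕)*(-⅒) + 5/2 = -1/50 + 5/2 = 62/25 ≈ 2.4800)
-5/(-46) + 20*o = -5/(-46) + 20*(62/25) = -5*(-1/46) + 248/5 = 5/46 + 248/5 = 11433/230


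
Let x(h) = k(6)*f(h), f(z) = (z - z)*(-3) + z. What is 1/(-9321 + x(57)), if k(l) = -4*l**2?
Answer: -1/17529 ≈ -5.7048e-5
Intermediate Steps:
f(z) = z (f(z) = 0*(-3) + z = 0 + z = z)
x(h) = -144*h (x(h) = (-4*6**2)*h = (-4*36)*h = -144*h)
1/(-9321 + x(57)) = 1/(-9321 - 144*57) = 1/(-9321 - 8208) = 1/(-17529) = -1/17529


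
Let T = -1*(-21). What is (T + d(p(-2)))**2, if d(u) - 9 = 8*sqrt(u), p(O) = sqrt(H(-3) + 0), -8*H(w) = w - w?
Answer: 900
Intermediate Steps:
H(w) = 0 (H(w) = -(w - w)/8 = -1/8*0 = 0)
p(O) = 0 (p(O) = sqrt(0 + 0) = sqrt(0) = 0)
T = 21
d(u) = 9 + 8*sqrt(u)
(T + d(p(-2)))**2 = (21 + (9 + 8*sqrt(0)))**2 = (21 + (9 + 8*0))**2 = (21 + (9 + 0))**2 = (21 + 9)**2 = 30**2 = 900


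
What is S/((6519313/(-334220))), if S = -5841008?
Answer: 114834217280/383489 ≈ 2.9945e+5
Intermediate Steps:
S/((6519313/(-334220))) = -5841008/(6519313/(-334220)) = -5841008/(6519313*(-1/334220)) = -5841008/(-383489/19660) = -5841008*(-19660/383489) = 114834217280/383489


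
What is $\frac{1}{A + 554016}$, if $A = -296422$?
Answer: $\frac{1}{257594} \approx 3.8821 \cdot 10^{-6}$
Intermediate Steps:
$\frac{1}{A + 554016} = \frac{1}{-296422 + 554016} = \frac{1}{257594}$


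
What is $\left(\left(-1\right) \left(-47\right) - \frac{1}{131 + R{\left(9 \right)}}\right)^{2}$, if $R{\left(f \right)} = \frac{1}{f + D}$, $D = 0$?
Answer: $\frac{3074813401}{1392400} \approx 2208.3$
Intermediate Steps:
$R{\left(f \right)} = \frac{1}{f}$ ($R{\left(f \right)} = \frac{1}{f + 0} = \frac{1}{f}$)
$\left(\left(-1\right) \left(-47\right) - \frac{1}{131 + R{\left(9 \right)}}\right)^{2} = \left(\left(-1\right) \left(-47\right) - \frac{1}{131 + \frac{1}{9}}\right)^{2} = \left(47 - \frac{1}{131 + \frac{1}{9}}\right)^{2} = \left(47 - \frac{1}{\frac{1180}{9}}\right)^{2} = \left(47 - \frac{9}{1180}\right)^{2} = \left(\frac{55451}{1180}\right)^{2} = \frac{3074813401}{1392400}$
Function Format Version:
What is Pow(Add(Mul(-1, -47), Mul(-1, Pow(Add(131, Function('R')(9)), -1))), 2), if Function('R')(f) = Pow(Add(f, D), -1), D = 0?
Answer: Rational(3074813401, 1392400) ≈ 2208.3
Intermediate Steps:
Function('R')(f) = Pow(f, -1) (Function('R')(f) = Pow(Add(f, 0), -1) = Pow(f, -1))
Pow(Add(Mul(-1, -47), Mul(-1, Pow(Add(131, Function('R')(9)), -1))), 2) = Pow(Add(Mul(-1, -47), Mul(-1, Pow(Add(131, Pow(9, -1)), -1))), 2) = Pow(Add(47, Mul(-1, Pow(Add(131, Rational(1, 9)), -1))), 2) = Pow(Add(47, Mul(-1, Pow(Rational(1180, 9), -1))), 2) = Pow(Add(47, Mul(-1, Rational(9, 1180))), 2) = Pow(Add(47, Rational(-9, 1180)), 2) = Pow(Rational(55451, 1180), 2) = Rational(3074813401, 1392400)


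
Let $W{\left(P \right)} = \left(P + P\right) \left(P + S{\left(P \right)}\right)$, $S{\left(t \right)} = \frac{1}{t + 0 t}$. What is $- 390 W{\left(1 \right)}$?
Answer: $-1560$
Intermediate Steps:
$S{\left(t \right)} = \frac{1}{t}$ ($S{\left(t \right)} = \frac{1}{t + 0} = \frac{1}{t}$)
$W{\left(P \right)} = 2 P \left(P + \frac{1}{P}\right)$ ($W{\left(P \right)} = \left(P + P\right) \left(P + \frac{1}{P}\right) = 2 P \left(P + \frac{1}{P}\right)$)
$- 390 W{\left(1 \right)} = - 390 \left(2 + 2 \cdot 1^{2}\right) = - 390 \left(2 + 2 \cdot 1\right) = - 390 \left(2 + 2\right) = \left(-390\right) 4 = -1560$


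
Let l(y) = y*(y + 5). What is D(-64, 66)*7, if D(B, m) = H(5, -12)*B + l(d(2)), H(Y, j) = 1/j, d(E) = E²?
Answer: 868/3 ≈ 289.33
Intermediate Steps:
l(y) = y*(5 + y)
D(B, m) = 36 - B/12 (D(B, m) = B/(-12) + 2²*(5 + 2²) = -B/12 + 4*(5 + 4) = -B/12 + 4*9 = -B/12 + 36 = 36 - B/12)
D(-64, 66)*7 = (36 - 1/12*(-64))*7 = (36 + 16/3)*7 = (124/3)*7 = 868/3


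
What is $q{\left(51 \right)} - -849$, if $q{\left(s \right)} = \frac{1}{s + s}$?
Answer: $\frac{86599}{102} \approx 849.01$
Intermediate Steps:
$q{\left(s \right)} = \frac{1}{2 s}$
$q{\left(51 \right)} - -849 = \frac{1}{2 \cdot 51} - -849 = \frac{1}{2} \cdot \frac{1}{51} + 849 = \frac{1}{102} + 849 = \frac{86599}{102}$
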